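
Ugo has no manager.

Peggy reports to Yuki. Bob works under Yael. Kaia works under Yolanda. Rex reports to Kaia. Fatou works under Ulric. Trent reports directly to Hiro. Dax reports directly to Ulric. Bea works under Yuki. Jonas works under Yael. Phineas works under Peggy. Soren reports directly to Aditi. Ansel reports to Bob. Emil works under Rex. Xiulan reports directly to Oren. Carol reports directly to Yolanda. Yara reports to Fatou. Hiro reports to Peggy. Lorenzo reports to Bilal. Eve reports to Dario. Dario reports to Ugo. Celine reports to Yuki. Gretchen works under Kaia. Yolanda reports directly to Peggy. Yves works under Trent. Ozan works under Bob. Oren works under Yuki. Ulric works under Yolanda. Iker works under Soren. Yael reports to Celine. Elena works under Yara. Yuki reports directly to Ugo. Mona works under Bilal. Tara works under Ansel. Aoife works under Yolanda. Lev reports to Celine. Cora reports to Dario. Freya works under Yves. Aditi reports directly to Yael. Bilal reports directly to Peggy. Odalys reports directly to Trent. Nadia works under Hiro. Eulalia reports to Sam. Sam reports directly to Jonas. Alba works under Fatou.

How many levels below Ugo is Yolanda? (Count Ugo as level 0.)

3

Chain from Yolanda up to Ugo: Yolanda → Peggy → Yuki → Ugo. That is 3 steps up, so Yolanda is 3 levels below Ugo.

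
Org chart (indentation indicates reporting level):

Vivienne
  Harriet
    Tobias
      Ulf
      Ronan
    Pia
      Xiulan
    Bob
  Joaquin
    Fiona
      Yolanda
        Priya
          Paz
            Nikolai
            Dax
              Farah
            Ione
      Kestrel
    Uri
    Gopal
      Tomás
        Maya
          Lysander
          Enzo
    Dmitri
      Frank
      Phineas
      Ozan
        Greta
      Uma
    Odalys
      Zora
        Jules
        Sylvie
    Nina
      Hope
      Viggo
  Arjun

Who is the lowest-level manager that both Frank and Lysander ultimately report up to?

Frank's chain of managers is Dmitri, Joaquin, Vivienne. Lysander's chain of managers is Maya, Tomás, Gopal, Joaquin, Vivienne. The first manager that appears in both chains is Joaquin.

Joaquin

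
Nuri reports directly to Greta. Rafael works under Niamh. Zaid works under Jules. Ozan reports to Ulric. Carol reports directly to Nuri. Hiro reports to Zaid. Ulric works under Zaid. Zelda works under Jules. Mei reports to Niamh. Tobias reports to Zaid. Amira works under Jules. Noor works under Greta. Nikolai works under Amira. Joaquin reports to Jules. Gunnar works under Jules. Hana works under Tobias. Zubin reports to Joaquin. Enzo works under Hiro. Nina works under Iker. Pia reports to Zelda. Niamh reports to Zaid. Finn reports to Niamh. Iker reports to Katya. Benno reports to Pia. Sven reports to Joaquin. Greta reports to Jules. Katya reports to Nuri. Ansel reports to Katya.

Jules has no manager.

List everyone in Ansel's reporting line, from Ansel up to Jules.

Ansel reports to Katya. Katya reports to Nuri. Nuri reports to Greta. Greta reports to Jules. Jules is at the top.

Ansel -> Katya -> Nuri -> Greta -> Jules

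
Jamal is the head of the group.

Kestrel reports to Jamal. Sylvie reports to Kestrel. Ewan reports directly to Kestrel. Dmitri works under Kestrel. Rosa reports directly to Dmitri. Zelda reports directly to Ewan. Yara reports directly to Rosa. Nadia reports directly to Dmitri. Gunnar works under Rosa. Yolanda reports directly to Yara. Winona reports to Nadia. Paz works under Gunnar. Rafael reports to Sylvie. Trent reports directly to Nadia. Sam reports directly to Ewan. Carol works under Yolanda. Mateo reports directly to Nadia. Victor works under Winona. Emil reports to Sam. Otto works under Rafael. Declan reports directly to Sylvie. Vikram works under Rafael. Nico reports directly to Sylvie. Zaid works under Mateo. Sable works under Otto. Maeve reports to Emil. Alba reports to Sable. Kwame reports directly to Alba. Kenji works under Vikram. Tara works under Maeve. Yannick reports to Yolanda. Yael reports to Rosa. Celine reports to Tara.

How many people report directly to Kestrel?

Kestrel directly manages Sylvie, Ewan, Dmitri. That is 3 direct reports.

3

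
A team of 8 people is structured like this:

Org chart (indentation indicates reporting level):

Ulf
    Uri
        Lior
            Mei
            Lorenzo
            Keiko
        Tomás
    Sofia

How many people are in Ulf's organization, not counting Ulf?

7

Ulf directly manages Uri, Sofia. Under Uri: Tomás, Lior, Keiko, Lorenzo, Mei (5). Sofia has no reports. So Ulf's organization is 2 direct reports plus everyone under them: 6 + 1 = 7.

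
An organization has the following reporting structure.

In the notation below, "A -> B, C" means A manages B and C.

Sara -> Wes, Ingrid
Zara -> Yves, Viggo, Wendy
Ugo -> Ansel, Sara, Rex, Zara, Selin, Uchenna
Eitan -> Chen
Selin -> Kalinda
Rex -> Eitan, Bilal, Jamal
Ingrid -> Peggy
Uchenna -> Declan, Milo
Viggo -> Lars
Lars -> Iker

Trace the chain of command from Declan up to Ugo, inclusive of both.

Declan -> Uchenna -> Ugo

Declan reports to Uchenna. Uchenna reports to Ugo. Ugo is at the top.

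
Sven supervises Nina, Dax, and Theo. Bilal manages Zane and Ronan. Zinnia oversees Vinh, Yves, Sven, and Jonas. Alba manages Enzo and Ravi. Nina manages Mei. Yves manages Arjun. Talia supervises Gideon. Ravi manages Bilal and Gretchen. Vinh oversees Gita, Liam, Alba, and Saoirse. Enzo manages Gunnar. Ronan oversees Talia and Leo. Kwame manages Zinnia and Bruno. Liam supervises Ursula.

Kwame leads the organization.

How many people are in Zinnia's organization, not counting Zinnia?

Zinnia directly manages Sven, Vinh, Yves, Jonas. Under Sven: Nina, Mei, Dax, Theo (4). Under Vinh: Saoirse, Gita, Liam, Ursula, Alba, Ravi, Gretchen, Bilal, Ronan, Leo, Talia, Gideon, Zane, Enzo, Gunnar (15). Under Yves: Arjun (1). Jonas has no reports. So Zinnia's organization is 4 direct reports plus everyone under them: 5 + 16 + 2 + 1 = 24.

24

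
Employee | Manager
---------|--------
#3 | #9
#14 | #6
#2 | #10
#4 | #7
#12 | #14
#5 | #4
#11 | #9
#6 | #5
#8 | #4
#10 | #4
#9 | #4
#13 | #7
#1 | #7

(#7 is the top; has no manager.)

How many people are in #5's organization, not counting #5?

3

#5 directly manages #6. Under #6: #14, #12 (2). That's 3 in total.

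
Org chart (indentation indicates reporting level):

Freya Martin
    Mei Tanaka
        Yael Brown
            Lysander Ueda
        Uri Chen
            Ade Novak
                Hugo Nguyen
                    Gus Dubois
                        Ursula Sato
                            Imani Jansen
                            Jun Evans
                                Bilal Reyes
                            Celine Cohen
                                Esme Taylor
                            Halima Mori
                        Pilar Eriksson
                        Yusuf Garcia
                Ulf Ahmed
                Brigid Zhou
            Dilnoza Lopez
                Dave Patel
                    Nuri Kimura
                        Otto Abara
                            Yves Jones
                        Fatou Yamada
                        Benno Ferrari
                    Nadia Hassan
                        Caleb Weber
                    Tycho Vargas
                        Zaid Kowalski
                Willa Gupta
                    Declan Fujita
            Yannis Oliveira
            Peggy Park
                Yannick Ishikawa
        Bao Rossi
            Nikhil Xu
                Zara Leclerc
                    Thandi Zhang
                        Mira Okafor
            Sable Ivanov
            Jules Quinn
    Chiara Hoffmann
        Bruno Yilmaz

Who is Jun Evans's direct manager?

Jun Evans reports directly to Ursula Sato.

Ursula Sato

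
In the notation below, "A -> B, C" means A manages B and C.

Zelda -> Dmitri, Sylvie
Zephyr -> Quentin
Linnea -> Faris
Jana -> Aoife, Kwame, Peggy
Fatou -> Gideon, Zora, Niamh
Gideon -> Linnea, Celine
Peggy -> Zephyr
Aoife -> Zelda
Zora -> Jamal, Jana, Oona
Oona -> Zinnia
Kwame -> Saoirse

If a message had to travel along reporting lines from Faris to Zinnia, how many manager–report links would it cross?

Faris is 3 levels below Fatou, and Zinnia is 3 levels below Fatou (their lowest common manager). The shortest path runs up from Faris to Fatou and back down to Zinnia: 3 + 3 = 6 links.

6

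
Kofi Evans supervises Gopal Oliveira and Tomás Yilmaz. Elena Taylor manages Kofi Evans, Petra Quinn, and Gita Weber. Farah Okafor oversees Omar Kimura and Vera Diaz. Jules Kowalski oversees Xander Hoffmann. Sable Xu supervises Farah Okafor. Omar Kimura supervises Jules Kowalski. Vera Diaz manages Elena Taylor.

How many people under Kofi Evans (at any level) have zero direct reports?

2

The people in Kofi Evans's organization with no one reporting to them are Gopal Oliveira, Tomás Yilmaz. That is 2.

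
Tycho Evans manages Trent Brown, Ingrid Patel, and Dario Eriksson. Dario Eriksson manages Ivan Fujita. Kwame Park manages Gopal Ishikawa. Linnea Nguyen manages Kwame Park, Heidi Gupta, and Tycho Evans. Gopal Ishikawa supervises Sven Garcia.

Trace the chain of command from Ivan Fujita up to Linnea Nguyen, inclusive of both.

Ivan Fujita reports to Dario Eriksson. Dario Eriksson reports to Tycho Evans. Tycho Evans reports to Linnea Nguyen. Linnea Nguyen is at the top.

Ivan Fujita -> Dario Eriksson -> Tycho Evans -> Linnea Nguyen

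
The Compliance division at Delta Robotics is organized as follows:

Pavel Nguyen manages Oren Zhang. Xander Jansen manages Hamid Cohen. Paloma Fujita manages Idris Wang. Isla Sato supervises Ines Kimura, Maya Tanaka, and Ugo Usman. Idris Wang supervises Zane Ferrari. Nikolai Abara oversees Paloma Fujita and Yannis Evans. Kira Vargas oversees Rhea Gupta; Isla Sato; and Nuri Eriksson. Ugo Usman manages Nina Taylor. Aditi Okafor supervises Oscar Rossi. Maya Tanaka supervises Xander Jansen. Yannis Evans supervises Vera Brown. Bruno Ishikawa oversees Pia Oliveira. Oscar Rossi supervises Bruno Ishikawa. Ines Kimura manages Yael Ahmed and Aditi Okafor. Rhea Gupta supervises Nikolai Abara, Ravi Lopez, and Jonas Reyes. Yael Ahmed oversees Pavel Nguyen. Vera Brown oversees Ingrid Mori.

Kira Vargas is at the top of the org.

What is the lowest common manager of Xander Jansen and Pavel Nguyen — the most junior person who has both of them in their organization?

Xander Jansen's chain of managers is Maya Tanaka, Isla Sato, Kira Vargas. Pavel Nguyen's chain of managers is Yael Ahmed, Ines Kimura, Isla Sato, Kira Vargas. The first manager that appears in both chains is Isla Sato.

Isla Sato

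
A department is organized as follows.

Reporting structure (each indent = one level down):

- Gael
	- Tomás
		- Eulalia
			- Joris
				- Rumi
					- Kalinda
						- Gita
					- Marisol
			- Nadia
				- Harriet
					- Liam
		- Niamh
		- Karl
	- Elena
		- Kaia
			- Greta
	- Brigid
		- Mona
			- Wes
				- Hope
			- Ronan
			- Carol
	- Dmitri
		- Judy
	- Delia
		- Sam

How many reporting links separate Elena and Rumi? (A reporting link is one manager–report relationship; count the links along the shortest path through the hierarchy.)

Elena is 1 level below Gael, and Rumi is 4 levels below Gael (their lowest common manager). The shortest path runs up from Elena to Gael and back down to Rumi: 1 + 4 = 5 links.

5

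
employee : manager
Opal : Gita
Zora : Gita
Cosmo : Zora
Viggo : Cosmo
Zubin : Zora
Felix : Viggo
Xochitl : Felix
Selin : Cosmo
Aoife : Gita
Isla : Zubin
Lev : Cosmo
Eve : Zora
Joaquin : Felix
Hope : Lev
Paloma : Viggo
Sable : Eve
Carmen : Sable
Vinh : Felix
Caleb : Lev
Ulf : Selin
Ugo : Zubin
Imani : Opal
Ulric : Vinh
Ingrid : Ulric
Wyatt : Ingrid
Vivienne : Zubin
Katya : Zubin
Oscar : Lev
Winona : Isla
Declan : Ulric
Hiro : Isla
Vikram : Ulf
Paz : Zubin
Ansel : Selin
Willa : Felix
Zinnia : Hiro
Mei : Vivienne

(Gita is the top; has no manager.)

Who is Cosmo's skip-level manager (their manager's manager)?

Cosmo reports to Zora, and Zora reports to Gita. So Cosmo's skip-level manager is Gita.

Gita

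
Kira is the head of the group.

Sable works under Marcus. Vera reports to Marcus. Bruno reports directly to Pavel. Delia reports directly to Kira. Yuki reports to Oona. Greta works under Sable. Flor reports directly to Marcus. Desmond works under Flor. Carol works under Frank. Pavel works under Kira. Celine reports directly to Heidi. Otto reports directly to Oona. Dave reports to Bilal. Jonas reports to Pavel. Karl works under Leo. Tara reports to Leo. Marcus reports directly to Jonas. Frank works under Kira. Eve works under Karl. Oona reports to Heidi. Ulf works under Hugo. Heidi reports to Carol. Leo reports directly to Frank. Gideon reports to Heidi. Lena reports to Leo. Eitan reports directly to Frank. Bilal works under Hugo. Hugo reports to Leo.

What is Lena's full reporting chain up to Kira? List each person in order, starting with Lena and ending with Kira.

Lena -> Leo -> Frank -> Kira

Lena reports to Leo. Leo reports to Frank. Frank reports to Kira. Kira is at the top.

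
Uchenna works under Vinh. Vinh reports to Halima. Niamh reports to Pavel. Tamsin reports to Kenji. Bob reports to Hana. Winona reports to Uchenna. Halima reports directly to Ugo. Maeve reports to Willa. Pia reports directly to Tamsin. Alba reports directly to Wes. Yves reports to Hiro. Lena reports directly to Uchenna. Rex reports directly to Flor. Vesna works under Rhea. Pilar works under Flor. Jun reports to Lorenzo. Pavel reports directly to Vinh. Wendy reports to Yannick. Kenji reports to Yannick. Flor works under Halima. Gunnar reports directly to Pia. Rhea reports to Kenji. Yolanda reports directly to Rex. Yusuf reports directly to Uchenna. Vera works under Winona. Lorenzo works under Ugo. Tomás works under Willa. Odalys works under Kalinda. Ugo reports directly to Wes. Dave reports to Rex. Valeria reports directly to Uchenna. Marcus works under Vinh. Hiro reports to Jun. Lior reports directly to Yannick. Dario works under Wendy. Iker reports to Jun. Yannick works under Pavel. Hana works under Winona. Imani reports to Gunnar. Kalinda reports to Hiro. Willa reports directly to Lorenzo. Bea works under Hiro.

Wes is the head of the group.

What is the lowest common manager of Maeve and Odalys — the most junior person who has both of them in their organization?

Lorenzo

Maeve's chain of managers is Willa, Lorenzo, Ugo, Wes. Odalys's chain of managers is Kalinda, Hiro, Jun, Lorenzo, Ugo, Wes. The first manager that appears in both chains is Lorenzo.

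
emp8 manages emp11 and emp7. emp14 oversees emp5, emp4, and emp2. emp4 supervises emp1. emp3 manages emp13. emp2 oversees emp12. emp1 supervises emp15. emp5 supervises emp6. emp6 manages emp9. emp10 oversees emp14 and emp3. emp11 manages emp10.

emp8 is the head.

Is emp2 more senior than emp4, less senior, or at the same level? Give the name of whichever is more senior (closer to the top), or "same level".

Both emp2 and emp4 are 4 levels below emp8.

same level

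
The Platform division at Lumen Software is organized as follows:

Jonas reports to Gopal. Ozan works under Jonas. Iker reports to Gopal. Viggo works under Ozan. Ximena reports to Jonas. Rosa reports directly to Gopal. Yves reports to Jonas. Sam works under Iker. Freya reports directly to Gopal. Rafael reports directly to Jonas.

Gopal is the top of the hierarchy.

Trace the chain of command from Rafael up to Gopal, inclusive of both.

Rafael reports to Jonas. Jonas reports to Gopal. Gopal is at the top.

Rafael -> Jonas -> Gopal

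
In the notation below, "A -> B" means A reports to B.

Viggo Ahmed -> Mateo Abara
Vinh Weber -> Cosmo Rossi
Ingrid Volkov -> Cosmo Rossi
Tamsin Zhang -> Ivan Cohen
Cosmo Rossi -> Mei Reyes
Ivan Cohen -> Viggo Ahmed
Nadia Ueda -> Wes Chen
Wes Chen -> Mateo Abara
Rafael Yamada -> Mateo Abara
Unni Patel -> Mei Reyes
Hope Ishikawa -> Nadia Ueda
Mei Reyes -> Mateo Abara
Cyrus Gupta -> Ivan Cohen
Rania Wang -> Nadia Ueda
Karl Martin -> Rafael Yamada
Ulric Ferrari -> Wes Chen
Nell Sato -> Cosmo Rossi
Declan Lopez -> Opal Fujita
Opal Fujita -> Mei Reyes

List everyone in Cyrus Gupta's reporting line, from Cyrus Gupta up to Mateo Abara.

Cyrus Gupta reports to Ivan Cohen. Ivan Cohen reports to Viggo Ahmed. Viggo Ahmed reports to Mateo Abara. Mateo Abara is at the top.

Cyrus Gupta -> Ivan Cohen -> Viggo Ahmed -> Mateo Abara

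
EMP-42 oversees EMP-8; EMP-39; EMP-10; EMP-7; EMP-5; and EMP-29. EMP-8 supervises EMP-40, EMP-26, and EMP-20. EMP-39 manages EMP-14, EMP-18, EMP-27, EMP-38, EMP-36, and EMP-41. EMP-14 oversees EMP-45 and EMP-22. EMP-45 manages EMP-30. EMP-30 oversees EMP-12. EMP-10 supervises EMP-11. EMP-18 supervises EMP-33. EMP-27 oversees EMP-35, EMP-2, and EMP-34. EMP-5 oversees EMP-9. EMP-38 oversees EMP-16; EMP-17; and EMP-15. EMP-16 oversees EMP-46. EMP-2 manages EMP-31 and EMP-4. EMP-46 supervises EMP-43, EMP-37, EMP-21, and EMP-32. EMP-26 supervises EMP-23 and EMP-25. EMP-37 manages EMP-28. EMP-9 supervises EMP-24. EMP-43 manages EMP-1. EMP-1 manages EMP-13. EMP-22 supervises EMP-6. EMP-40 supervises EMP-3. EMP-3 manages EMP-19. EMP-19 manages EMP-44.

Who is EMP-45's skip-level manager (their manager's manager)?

EMP-39

EMP-45 reports to EMP-14, and EMP-14 reports to EMP-39. So EMP-45's skip-level manager is EMP-39.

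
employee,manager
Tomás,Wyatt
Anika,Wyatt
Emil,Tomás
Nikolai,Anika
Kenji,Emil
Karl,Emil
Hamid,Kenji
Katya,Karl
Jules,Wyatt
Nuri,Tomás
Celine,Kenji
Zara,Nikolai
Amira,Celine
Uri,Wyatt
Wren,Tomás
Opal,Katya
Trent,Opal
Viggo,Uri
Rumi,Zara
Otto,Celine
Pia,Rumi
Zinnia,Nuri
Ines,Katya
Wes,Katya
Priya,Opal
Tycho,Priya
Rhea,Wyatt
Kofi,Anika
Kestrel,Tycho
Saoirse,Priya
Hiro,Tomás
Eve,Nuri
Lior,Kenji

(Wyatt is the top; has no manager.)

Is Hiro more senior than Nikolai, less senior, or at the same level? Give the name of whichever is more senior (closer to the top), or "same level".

same level

Both Hiro and Nikolai are 2 levels below Wyatt.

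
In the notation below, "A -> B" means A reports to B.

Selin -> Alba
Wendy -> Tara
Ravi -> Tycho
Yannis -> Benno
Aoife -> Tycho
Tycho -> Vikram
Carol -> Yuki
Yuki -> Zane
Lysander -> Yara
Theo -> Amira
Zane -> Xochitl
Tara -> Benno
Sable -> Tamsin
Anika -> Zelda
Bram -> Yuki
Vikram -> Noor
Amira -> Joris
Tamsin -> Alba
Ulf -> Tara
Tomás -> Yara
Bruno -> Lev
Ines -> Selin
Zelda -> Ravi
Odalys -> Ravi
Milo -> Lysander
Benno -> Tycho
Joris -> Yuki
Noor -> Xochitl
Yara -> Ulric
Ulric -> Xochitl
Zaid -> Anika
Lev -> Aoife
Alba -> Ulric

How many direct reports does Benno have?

2

Benno directly manages Yannis, Tara. That is 2 direct reports.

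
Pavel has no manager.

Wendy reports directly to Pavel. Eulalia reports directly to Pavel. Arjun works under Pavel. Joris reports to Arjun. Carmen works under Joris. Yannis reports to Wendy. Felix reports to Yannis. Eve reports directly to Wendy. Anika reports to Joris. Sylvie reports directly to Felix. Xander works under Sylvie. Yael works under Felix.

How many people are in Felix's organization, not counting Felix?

Felix directly manages Sylvie, Yael. Under Sylvie: Xander (1). Yael has no reports. So Felix's organization is 2 direct reports plus everyone under them: 2 + 1 = 3.

3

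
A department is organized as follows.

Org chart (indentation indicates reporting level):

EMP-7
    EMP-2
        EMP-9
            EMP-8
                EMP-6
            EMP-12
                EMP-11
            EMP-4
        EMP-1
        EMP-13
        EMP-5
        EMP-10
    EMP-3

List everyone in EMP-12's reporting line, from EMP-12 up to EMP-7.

EMP-12 reports to EMP-9. EMP-9 reports to EMP-2. EMP-2 reports to EMP-7. EMP-7 is at the top.

EMP-12 -> EMP-9 -> EMP-2 -> EMP-7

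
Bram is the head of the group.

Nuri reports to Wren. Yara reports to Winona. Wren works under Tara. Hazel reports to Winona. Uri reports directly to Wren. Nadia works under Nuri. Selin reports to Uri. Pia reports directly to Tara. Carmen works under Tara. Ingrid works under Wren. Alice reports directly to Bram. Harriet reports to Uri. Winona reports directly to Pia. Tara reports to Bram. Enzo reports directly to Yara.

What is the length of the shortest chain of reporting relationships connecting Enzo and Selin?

7

Enzo is 4 levels below Tara, and Selin is 3 levels below Tara (their lowest common manager). The shortest path runs up from Enzo to Tara and back down to Selin: 4 + 3 = 7 links.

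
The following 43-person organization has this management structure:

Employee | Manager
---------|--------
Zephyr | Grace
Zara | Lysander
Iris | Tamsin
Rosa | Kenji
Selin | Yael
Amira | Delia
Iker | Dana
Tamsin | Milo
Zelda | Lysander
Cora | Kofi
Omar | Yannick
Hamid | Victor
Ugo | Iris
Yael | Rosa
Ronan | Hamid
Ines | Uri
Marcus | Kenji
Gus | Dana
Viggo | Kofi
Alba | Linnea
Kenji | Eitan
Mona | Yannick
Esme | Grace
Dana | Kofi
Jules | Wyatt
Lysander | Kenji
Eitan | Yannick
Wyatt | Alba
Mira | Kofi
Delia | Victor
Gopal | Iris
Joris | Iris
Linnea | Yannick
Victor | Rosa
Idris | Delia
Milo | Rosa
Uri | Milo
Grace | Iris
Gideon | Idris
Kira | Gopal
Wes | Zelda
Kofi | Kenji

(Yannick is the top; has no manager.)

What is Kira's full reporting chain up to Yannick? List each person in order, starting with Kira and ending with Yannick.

Kira -> Gopal -> Iris -> Tamsin -> Milo -> Rosa -> Kenji -> Eitan -> Yannick

Kira reports to Gopal. Gopal reports to Iris. Iris reports to Tamsin. Tamsin reports to Milo. Milo reports to Rosa. Rosa reports to Kenji. Kenji reports to Eitan. Eitan reports to Yannick. Yannick is at the top.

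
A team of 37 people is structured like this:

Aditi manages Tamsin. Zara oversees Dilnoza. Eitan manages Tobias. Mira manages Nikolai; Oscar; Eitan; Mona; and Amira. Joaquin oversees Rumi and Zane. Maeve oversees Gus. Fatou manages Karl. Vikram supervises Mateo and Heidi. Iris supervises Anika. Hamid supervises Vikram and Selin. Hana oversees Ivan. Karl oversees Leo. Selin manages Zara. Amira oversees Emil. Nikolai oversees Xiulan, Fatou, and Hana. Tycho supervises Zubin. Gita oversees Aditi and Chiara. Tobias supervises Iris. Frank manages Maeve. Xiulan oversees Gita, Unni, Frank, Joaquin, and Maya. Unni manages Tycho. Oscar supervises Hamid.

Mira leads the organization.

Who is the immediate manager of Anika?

Anika reports directly to Iris.

Iris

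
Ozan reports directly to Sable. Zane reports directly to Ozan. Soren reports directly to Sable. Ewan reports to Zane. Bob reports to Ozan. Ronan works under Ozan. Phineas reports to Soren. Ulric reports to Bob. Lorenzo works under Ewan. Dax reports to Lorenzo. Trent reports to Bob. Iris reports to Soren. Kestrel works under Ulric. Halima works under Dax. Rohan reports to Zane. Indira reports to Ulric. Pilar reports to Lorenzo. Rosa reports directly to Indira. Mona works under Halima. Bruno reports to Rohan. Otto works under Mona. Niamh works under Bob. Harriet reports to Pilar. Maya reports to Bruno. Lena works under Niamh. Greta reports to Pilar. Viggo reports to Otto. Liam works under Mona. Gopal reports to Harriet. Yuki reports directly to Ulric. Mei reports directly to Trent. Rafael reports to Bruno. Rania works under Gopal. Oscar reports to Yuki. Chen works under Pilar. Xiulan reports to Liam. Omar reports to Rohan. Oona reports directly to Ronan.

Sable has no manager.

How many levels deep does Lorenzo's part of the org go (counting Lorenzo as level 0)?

5

The longest chain under Lorenzo runs Lorenzo → Dax → Halima → Mona → Liam → Xiulan, which is 5 levels below Lorenzo.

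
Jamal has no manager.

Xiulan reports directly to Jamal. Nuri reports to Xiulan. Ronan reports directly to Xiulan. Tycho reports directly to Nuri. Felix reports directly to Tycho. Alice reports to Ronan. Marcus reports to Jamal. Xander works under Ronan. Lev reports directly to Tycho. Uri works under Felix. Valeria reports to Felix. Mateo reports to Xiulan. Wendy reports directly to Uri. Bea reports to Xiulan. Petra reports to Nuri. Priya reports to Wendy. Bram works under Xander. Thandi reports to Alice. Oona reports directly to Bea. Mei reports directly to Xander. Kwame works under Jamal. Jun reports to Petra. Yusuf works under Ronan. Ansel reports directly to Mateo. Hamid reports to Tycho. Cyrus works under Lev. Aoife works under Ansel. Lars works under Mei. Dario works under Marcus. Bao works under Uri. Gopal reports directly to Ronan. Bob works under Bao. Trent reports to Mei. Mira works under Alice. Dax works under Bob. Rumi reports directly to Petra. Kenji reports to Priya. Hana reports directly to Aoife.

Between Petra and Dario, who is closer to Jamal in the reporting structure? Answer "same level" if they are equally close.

Dario

Petra is 3 levels below Jamal; Dario is 2. Dario is higher.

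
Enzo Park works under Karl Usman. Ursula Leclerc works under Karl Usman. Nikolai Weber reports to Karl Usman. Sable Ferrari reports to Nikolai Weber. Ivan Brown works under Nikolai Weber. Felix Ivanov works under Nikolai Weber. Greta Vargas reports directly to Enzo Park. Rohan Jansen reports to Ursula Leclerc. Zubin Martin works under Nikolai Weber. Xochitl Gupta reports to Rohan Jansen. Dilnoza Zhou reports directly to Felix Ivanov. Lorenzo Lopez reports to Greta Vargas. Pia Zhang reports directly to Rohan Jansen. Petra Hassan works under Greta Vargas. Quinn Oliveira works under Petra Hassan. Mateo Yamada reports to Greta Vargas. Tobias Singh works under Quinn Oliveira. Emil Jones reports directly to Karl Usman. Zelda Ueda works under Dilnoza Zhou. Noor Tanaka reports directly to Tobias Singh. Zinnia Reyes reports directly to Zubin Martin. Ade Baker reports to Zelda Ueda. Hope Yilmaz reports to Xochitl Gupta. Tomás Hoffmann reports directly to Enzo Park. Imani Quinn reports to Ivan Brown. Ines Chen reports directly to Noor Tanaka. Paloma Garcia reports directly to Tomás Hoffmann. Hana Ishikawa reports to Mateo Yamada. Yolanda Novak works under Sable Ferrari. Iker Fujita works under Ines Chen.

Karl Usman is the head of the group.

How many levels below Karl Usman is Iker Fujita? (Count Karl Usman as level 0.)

8

Chain from Iker Fujita up to Karl Usman: Iker Fujita → Ines Chen → Noor Tanaka → Tobias Singh → Quinn Oliveira → Petra Hassan → Greta Vargas → Enzo Park → Karl Usman. That is 8 steps up, so Iker Fujita is 8 levels below Karl Usman.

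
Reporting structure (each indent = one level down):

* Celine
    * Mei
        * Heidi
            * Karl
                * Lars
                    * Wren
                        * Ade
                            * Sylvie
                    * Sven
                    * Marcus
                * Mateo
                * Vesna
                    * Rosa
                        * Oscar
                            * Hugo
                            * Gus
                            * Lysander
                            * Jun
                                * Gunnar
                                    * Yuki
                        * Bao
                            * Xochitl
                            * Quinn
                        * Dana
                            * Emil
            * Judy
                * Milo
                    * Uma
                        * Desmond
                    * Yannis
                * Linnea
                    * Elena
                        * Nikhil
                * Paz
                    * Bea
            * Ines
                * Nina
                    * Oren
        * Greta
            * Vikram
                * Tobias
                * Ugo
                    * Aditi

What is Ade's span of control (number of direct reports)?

Ade directly manages Sylvie. That is 1 direct report.

1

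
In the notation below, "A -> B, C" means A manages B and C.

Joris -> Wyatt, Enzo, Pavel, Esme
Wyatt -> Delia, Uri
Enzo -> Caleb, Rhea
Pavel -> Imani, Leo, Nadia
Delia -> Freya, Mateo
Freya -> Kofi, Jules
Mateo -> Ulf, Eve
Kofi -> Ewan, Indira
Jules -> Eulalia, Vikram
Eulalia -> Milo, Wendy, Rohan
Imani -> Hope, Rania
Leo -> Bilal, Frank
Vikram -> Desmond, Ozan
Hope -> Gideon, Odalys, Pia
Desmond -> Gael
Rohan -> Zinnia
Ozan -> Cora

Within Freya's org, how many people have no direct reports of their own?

7

The people in Freya's organization with no one reporting to them are Cora, Gael, Zinnia, Wendy, Milo, Indira, Ewan. That is 7.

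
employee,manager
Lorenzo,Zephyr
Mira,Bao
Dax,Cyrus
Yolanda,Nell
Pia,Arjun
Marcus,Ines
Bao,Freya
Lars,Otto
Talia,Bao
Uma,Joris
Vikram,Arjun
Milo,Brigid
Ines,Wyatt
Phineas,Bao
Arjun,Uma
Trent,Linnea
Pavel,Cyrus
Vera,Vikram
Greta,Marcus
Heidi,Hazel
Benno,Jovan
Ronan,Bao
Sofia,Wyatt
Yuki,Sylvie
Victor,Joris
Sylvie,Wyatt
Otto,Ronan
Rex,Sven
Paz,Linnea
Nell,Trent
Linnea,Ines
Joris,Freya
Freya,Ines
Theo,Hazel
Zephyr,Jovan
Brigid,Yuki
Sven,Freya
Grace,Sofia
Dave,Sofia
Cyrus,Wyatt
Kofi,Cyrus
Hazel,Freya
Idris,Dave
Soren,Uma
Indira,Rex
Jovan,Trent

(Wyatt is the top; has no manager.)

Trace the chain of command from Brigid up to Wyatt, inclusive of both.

Brigid reports to Yuki. Yuki reports to Sylvie. Sylvie reports to Wyatt. Wyatt is at the top.

Brigid -> Yuki -> Sylvie -> Wyatt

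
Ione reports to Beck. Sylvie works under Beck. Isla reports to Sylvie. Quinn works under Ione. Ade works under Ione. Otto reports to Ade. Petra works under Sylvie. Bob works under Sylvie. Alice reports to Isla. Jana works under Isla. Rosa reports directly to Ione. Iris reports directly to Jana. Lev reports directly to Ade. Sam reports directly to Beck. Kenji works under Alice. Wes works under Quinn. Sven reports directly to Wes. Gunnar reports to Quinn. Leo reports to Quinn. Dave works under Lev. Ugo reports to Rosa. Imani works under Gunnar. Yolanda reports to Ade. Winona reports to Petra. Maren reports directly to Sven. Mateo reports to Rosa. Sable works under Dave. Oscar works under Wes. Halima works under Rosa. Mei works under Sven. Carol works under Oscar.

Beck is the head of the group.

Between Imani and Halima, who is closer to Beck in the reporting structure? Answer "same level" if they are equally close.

Halima

Imani is 4 levels below Beck; Halima is 3. Halima is higher.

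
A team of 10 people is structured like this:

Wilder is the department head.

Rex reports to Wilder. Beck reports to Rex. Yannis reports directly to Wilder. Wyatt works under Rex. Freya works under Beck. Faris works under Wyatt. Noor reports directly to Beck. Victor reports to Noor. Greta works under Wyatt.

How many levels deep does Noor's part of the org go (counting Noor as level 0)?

1

The longest chain under Noor runs Noor → Victor, which is 1 level below Noor.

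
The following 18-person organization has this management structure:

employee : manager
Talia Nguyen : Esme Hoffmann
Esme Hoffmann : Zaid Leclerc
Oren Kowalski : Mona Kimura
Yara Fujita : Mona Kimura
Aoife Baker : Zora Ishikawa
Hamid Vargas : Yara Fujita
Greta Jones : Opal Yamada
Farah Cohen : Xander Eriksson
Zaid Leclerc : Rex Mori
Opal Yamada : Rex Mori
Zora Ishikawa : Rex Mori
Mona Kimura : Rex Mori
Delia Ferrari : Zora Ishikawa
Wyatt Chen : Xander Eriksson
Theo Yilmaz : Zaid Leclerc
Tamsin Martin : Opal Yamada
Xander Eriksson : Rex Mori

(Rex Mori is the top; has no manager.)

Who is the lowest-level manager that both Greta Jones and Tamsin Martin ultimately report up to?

Greta Jones's chain of managers is Opal Yamada, Rex Mori. Tamsin Martin's chain of managers is Opal Yamada, Rex Mori. The first manager that appears in both chains is Opal Yamada.

Opal Yamada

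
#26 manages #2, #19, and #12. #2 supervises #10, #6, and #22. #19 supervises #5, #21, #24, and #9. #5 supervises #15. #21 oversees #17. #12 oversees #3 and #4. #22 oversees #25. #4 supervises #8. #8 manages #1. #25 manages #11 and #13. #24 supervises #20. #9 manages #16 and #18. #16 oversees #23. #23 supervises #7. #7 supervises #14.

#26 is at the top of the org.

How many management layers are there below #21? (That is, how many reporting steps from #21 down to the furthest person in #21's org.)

The longest chain under #21 runs #21 → #17, which is 1 level below #21.

1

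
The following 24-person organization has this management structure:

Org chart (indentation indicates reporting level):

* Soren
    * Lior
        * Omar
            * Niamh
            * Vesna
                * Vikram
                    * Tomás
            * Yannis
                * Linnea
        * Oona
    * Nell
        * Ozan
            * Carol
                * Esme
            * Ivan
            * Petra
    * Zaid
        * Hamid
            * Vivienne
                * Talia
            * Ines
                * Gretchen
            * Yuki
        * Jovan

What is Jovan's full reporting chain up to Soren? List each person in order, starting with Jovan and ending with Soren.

Jovan reports to Zaid. Zaid reports to Soren. Soren is at the top.

Jovan -> Zaid -> Soren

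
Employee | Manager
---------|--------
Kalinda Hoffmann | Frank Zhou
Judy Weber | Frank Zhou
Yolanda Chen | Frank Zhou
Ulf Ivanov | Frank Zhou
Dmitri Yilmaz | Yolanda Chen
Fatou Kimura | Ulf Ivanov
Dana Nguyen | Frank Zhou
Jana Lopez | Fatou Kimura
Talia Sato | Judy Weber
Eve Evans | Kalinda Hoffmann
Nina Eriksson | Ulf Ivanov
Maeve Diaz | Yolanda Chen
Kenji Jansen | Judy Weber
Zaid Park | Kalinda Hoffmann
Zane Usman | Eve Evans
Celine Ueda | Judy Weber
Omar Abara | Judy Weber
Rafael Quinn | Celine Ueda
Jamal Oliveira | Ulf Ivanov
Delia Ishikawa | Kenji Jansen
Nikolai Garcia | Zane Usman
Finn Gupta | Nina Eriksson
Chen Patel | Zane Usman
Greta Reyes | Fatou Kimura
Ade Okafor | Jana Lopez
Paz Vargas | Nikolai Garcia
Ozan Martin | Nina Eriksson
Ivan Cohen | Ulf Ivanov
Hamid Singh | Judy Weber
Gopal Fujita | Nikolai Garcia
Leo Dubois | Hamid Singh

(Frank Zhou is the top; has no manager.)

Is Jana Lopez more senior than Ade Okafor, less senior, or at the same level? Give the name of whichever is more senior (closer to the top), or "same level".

Jana Lopez

Jana Lopez is 3 levels below Frank Zhou; Ade Okafor is 4. Jana Lopez is higher.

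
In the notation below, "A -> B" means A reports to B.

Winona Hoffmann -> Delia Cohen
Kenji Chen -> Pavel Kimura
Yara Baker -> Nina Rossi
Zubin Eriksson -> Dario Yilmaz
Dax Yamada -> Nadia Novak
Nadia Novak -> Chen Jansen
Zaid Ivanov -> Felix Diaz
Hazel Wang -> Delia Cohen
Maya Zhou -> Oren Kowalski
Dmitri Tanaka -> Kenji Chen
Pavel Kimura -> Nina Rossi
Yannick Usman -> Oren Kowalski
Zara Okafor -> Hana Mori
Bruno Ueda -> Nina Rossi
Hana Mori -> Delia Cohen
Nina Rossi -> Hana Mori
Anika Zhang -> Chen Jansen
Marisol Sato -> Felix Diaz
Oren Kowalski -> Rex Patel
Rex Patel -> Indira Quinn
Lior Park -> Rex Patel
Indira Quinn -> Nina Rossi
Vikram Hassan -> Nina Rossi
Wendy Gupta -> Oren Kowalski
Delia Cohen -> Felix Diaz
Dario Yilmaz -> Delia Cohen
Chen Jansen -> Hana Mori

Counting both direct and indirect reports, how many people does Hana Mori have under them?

19

Hana Mori directly manages Chen Jansen, Nina Rossi, Zara Okafor. Under Chen Jansen: Anika Zhang, Nadia Novak, Dax Yamada (3). Under Nina Rossi: Yara Baker, Bruno Ueda, Indira Quinn, Rex Patel, Lior Park, Oren Kowalski, Wendy Gupta, Yannick Usman, Maya Zhou, Pavel Kimura, Kenji Chen, Dmitri Tanaka, Vikram Hassan (13). Zara Okafor has no reports. So Hana Mori's organization is 3 direct reports plus everyone under them: 4 + 14 + 1 = 19.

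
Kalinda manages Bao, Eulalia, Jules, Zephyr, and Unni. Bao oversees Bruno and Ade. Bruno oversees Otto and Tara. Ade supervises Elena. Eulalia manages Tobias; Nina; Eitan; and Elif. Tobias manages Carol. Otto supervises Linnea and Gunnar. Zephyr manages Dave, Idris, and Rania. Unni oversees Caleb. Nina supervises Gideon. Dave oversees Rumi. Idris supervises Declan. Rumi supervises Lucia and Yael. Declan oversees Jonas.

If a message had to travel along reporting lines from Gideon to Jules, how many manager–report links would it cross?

Gideon is 3 levels below Kalinda, and Jules is 1 level below Kalinda (their lowest common manager). The shortest path runs up from Gideon to Kalinda and back down to Jules: 3 + 1 = 4 links.

4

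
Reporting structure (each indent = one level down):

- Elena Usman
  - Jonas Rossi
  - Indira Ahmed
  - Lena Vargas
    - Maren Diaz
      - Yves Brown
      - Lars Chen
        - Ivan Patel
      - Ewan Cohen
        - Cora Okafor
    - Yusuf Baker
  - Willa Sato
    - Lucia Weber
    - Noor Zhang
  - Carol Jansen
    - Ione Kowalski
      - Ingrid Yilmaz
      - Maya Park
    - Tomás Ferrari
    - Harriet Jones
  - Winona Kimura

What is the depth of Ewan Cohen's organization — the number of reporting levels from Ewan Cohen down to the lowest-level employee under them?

The longest chain under Ewan Cohen runs Ewan Cohen → Cora Okafor, which is 1 level below Ewan Cohen.

1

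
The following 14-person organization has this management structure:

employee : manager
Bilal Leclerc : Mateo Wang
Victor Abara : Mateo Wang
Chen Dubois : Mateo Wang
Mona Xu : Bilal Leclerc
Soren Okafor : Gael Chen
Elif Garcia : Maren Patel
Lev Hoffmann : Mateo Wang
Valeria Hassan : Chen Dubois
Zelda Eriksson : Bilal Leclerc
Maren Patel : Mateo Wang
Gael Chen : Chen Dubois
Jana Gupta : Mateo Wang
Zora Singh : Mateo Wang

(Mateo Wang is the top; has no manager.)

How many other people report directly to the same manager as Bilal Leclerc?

6

Bilal Leclerc reports to Mateo Wang. Mateo Wang's other direct reports are Chen Dubois, Maren Patel, Zora Singh, Lev Hoffmann, Jana Gupta, Victor Abara — 6 peers.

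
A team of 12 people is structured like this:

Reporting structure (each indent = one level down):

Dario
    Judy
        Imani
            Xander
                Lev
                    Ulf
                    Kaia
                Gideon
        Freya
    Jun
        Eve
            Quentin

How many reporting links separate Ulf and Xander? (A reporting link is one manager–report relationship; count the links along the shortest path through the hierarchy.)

2

Ulf is in Xander's organization: the chain from Ulf up to Xander is Ulf → Lev → Xander, which is 2 links.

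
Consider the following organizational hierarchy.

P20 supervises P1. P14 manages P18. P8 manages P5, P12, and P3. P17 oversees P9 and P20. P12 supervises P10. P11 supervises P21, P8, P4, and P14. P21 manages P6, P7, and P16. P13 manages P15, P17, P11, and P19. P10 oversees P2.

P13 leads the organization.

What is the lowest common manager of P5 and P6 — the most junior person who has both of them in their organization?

P11

P5's chain of managers is P8, P11, P13. P6's chain of managers is P21, P11, P13. The first manager that appears in both chains is P11.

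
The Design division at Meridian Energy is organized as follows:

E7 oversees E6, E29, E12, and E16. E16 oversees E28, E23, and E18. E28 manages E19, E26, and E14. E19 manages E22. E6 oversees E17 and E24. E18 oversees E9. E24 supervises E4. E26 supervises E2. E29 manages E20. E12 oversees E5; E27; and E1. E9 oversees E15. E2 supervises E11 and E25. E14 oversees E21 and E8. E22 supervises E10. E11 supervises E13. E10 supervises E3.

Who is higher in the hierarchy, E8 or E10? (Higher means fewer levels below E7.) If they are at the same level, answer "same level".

E8

E8 is 4 levels below E7; E10 is 5. E8 is higher.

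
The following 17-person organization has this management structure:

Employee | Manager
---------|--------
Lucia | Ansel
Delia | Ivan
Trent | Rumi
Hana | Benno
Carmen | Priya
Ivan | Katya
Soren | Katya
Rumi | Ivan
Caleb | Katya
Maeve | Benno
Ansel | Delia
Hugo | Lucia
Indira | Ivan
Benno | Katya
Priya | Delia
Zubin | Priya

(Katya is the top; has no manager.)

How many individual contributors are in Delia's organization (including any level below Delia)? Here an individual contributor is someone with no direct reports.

The people in Delia's organization with no one reporting to them are Carmen, Zubin, Hugo. That is 3.

3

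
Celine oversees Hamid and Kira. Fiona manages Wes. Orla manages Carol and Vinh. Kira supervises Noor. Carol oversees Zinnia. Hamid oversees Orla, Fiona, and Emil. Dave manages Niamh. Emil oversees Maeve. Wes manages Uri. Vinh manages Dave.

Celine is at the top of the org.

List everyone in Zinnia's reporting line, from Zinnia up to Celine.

Zinnia -> Carol -> Orla -> Hamid -> Celine

Zinnia reports to Carol. Carol reports to Orla. Orla reports to Hamid. Hamid reports to Celine. Celine is at the top.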